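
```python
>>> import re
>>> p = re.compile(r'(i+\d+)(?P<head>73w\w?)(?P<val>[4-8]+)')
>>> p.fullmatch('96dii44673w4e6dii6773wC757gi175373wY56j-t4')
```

`fullmatch` succeeds only if the pattern covers the string from start to end.
Here the string isn't matched end-to-end, so the call returns None.

None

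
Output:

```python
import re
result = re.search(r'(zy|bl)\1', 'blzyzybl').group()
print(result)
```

zyzy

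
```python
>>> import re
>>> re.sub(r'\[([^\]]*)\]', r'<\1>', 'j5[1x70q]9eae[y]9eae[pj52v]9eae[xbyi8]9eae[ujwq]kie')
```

Each match is replaced using the text its own group 1 captured.

'j5<1x70q>9eae<y>9eae<pj52v>9eae<xbyi8>9eae<ujwq>kie'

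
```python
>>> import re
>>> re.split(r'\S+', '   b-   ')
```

`split` removes every match and returns the 2 fragments in between.

['   ', '   ']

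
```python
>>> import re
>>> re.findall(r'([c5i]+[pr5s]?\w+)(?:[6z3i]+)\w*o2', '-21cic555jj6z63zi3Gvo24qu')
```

The pattern matches one or more of one of [c5i], then optionally one of [pr5s], then one or more of a word character (captured); then one or more of one of [6z3i] (non-capturing group); then zero or more of a word character, then the literal 'o2'.
Walking the string: at [3:22] match 'cic555jj6z63zi3Gvo2', group 1 = 'cic555jj6z63zi'.
One capturing group, so `findall` returns just the captured substring from the one match — 1 in all.

['cic555jj6z63zi']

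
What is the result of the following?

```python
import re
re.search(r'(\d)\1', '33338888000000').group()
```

`\1` has to match the exact text group 1 already captured.
`re.search` scans for the first position where the pattern succeeds.
The match spans [0:2] → '33'.
Captured: group 1 = '3'.

'33'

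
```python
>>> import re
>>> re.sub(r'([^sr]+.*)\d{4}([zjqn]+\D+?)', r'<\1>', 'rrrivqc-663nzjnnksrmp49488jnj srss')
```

'rrr<ivqc-663nzjnnksrmp4>srss'

A `+?`/`*?`/`{m,n}?` starts at its minimum and grows only as far as needed for what follows to match.
Each match is replaced using the text its own group 1 captured.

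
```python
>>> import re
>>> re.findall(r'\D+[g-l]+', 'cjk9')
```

['cjk']

Pattern: one or more of a non-digit; then one or more of a character in [g-l].
Matches: at [0:3] → 'cjk'.
No capturing groups, so `findall` returns the 1 full match string.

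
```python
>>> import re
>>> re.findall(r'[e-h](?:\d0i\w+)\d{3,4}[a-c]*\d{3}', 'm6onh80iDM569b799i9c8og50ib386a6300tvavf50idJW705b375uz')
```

['h80iDM569b799i9c8og50ib386a6300tvavf50idJW705b375']

Pattern: a character in [e-h]; then a digit, then the literal '0i', then one or more of a word character (non-capturing group); then 3 to 4 of a digit, then zero or more of a character in [a-c], then exactly 3 of a digit.
Scanning left to right: at [4:53] → 'h80iDM569b799i9c8og50ib386a6300tvavf50idJW705b375'.
`findall` yields the raw match text (1 of them) because the pattern has no groups.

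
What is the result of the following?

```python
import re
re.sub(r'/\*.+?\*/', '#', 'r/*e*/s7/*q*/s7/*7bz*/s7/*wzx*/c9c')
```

Each match is replaced by '#'.

'r#s7#s7#s7#c9c'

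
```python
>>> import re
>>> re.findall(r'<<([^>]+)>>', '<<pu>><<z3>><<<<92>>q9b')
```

Matches: at [0:6] match '<<pu>>', group 1 = 'pu'; at [6:12] match '<<z3>>', group 1 = 'z3'; at [12:20] match '<<<<92>>', group 1 = '<<92'.
One capturing group, so `findall` returns just the captured substring from each match — 3 in all.

['pu', 'z3', '<<92']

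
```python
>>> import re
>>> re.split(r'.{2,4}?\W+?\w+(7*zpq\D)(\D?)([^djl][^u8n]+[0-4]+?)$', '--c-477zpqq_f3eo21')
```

['', 'zpqq', '_', 'f3eo21', '']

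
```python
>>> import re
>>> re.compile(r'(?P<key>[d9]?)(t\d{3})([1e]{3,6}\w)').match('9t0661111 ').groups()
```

('9', 't066', '1111')

The pattern matches optionally one of [d9] (captured as 'key'); then a literal 't', then exactly 3 of a digit (captured); then 3 to 6 of one of [1e], then a word character (captured).
`re.match` only tries the pattern at the start of the string.
The match spans [0:9] → '9t0661111'.
Captured: group 1 = '9', group 2 = 't066', group 3 = '1111'.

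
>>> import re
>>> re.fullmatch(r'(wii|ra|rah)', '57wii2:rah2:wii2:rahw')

None

`re.fullmatch` requires the pattern to consume the entire string.
Here there's no way to consume every character, so the call returns None.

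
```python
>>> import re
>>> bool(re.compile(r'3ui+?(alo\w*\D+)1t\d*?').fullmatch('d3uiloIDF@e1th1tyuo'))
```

`fullmatch` succeeds only if the pattern covers the string from start to end.
Here there's no way to consume every character, so the call returns None, and `bool(None)` is False.

False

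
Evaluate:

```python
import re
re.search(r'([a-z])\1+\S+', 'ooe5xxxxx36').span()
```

(0, 11)

A backreference is literal: `\1` must see the identical characters the first group matched.
`search` walks the string left to right and returns the first match it finds.
The match spans [0:11] → 'ooe5xxxxx36'.
Captured: group 1 = 'o'.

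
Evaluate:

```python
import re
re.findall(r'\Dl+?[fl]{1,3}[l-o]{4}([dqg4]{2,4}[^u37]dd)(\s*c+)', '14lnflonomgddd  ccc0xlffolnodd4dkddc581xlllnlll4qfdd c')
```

[('dd4dkdd', 'c'), ('4qfdd', ' c')]

The pattern matches a non-digit, then one or more of the literal 'l' (lazy), then 1 to 3 of one of [fl]; then exactly 4 of a character in [l-o]; then 2 to 4 of one of [dqg4], then any character except [u37], then the literal 'dd' (captured); then zero or more of whitespace, then one or more of the literal 'c' (captured).
Scanning left to right: at [20:36] match 'xlffolnodd4dkddc', groups = ('dd4dkdd', 'c'); at [39:54] match 'xlllnlll4qfdd c', groups = ('4qfdd', ' c').
Multiple groups make `findall` return tuples — one 2-tuple for each match.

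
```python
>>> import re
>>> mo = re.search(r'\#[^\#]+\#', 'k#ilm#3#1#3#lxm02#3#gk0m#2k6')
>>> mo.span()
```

(1, 6)

`re.search` scans for the first position where the pattern succeeds.
The match spans [1:6] → '#ilm#'.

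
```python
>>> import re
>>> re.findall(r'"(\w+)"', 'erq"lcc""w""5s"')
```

Matches: at [3:8] match '"lcc"', group 1 = 'lcc'; at [8:11] match '"w"', group 1 = 'w'; at [11:15] match '"5s"', group 1 = '5s'.
Because there's exactly one group, `findall` drops the full match and keeps group 1 from each hit.

['lcc', 'w', '5s']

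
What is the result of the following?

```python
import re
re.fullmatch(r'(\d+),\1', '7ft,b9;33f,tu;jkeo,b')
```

`re.fullmatch` requires the pattern to consume the entire string.
Here there's no way to consume every character, so the call returns None.

None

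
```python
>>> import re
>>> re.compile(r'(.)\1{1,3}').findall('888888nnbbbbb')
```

['8', '8', 'n', 'b']

A backreference is literal: `\1` must see the identical characters the first group matched.
Because there's exactly one group, `findall` drops the full match and keeps group 1 from each hit.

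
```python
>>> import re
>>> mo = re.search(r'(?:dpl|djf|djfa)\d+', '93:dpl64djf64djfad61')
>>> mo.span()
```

(3, 8)

The match spans [3:8] → 'dpl64'.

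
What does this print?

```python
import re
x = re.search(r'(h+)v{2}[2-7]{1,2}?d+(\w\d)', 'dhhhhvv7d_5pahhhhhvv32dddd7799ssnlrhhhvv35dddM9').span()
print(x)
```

(1, 11)

The pattern matches one or more of a literal 'h' (captured); then exactly 2 of a literal 'v', then 1 to 2 of a character in [2-7] (lazy), then one or more of a literal 'd'; then a word character, then a digit (captured).
`re.search` scans for the first position where the pattern succeeds.
The match spans [1:11] → 'hhhhvv7d_5'.
Captured: group 1 = 'hhhh', group 2 = '_5'.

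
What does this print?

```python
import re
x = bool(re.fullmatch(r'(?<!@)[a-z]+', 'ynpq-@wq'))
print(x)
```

The negative lookaround is zero-width — it rules out positions where the adjacent text would match, without consuming anything.
`re.fullmatch` is like wrapping the pattern in `^…$` (in single-line mode).
Here there's no way to consume every character, so the call returns None, and `bool(None)` is False.

False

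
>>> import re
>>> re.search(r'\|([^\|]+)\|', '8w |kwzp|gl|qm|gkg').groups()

('kwzp',)

`re.search` tries every starting position until one works.
The match spans [3:9] → '|kwzp|'.
Captured: group 1 = 'kwzp'.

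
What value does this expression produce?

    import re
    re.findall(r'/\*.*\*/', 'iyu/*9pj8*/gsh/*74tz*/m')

['/*9pj8*/gsh/*74tz*/']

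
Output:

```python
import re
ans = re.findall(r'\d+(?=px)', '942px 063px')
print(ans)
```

The `(?=…)`/`(?<=…)` assertion just peeks at neighbouring text; it doesn't advance the match position.
Walking the string: at [0:3] → '942'; at [6:9] → '063'.
`findall` yields the raw match text (2 of them) because the pattern has no groups.

['942', '063']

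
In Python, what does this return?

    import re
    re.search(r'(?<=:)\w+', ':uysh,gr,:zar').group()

'uysh'

The positive lookaround only admits positions where the adjacent text matches; those characters stay outside the span.
`search` walks the string left to right and returns the first match it finds.
The match spans [1:5] → 'uysh'.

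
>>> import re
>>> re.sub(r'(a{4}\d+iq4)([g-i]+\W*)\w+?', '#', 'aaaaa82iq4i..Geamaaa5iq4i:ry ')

`sub` substitutes '#' at each match site.

'a#eamaaa5iq4i:ry '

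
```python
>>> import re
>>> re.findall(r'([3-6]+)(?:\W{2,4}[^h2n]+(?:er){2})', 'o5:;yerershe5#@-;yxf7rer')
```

The pattern matches one or more of a character in [3-6] (captured); then 2 to 4 of a non-word character, then one or more of any character except [h2n], then the literal 'er' repeated 2 times (non-capturing group).
Matches: at [1:9] match '5:;yerer', group 1 = '5'.
Because there's exactly one group, `findall` drops the full match and keeps group 1 from the one hit.

['5']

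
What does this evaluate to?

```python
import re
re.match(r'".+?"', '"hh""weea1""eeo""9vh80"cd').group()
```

`match` is anchored at position 0; if the pattern doesn't fit there, it returns None.
The match spans [0:4] → '"hh"'.

'"hh"'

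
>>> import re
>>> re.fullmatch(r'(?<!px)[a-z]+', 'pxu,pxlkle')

None

`re.fullmatch` requires the pattern to consume the entire string.
Here the string isn't matched end-to-end, so the call returns None.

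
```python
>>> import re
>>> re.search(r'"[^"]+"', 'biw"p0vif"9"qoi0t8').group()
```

'"p0vif"'

The match spans [3:10] → '"p0vif"'.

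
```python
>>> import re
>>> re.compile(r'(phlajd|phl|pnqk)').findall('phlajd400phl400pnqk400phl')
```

['phlajd', 'phl', 'pnqk', 'phl']

The regex engine tests alternatives in the order written; an earlier branch that matches wins even if a later one would match more.
Because there's exactly one group, `findall` drops the full match and keeps group 1 from each hit.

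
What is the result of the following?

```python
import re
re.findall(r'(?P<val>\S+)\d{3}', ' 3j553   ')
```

['3j']

The pattern matches one or more of a non-whitespace character (captured as 'val'); then exactly 3 of a digit.
Walking the string: at [1:6] match '3j553', group 1 = '3j'.
Because there's exactly one group, `findall` drops the full match and keeps group 1 from the one hit.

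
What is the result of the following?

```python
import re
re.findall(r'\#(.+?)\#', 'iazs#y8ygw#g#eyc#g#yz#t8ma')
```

['y8ygw', 'eyc', 'yz']

Because the quantifier is non-greedy, it stops expanding at the earliest point where the rest of the pattern can succeed.
Scanning left to right: at [4:11] match '#y8ygw#', group 1 = 'y8ygw'; at [12:17] match '#eyc#', group 1 = 'eyc'; at [18:22] match '#yz#', group 1 = 'yz'.
Because there's exactly one group, `findall` drops the full match and keeps group 1 from each hit.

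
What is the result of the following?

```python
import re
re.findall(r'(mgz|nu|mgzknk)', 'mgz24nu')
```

`findall` collects group 1 from each match (2 total).

['mgz', 'nu']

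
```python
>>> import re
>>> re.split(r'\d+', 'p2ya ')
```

Pattern: one or more of a digit.
Matches to split on: at [1:2] → '2'.
Splitting on the pattern gives 2 pieces.

['p', 'ya ']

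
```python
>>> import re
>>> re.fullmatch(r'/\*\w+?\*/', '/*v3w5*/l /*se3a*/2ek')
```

None

For `fullmatch`, every character of the input must be accounted for by the pattern.
Here there's no way to consume every character, so the call returns None.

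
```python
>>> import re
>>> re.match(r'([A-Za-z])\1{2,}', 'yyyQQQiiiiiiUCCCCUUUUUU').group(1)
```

The match spans [0:3] → 'yyy'.
Captured: group 1 = 'y'.

'y'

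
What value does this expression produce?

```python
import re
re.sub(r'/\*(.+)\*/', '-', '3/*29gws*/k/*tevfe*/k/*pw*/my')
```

'3-my'

Matches: at [1:27] → '/*29gws*/k/*tevfe*/k/*pw*/'.
`sub` substitutes '-' at each match site.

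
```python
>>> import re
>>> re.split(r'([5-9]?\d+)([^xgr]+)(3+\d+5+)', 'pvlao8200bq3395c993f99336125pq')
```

The pattern matches optionally a character in [5-9], then one or more of a digit (captured); then one or more of any character except [xgr] (captured); then one or more of a literal '3', then one or more of a digit, then one or more of the literal '5' (captured).
Matches to split on: at [5:28] → '8200bq3395c993f99336125'.
The group in the pattern means `split` returns the separators' captures alongside the pieces.

['pvlao', '8200', 'bq3395c993f993', '36125', 'pq']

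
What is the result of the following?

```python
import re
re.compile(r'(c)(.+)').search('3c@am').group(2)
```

The match spans [1:5] → 'c@am'.
Captured: group 1 = 'c', group 2 = '@am'.

'@am'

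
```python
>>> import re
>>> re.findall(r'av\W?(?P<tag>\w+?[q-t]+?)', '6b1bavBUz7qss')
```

Lazy quantifiers expand one character at a time until the remainder of the pattern can match.
With a single group, `findall` returns only what that group captured — 1 item.

['BUz7q']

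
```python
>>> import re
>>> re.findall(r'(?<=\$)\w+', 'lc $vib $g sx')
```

['vib', 'g']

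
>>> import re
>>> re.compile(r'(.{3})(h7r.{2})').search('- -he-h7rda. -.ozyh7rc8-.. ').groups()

('he-', 'h7rda')

Pattern: exactly 3 of any character (captured); then the literal 'h7r', then exactly 2 of any character (captured).
Unlike `match`, `search` isn't anchored — it looks for the pattern anywhere in the string.
The match spans [3:11] → 'he-h7rda'.
Captured: group 1 = 'he-', group 2 = 'h7rda'.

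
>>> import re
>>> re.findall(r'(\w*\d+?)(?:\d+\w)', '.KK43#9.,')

Pattern: zero or more of a word character, then one or more of a digit (lazy) (captured); then one or more of a digit, then a word character (non-capturing group).
With a single group, `findall` returns only what that group captured — 0 items.
Nothing in the string satisfies the pattern, so the list is empty.

[]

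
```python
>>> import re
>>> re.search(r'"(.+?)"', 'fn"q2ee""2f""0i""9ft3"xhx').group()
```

The `?` after the quantifier makes it lazy — it takes as little as possible before letting the rest of the pattern try.
`re.search` scans for the first position where the pattern succeeds.
The match spans [2:8] → '"q2ee"'.
Captured: group 1 = 'q2ee'.

'"q2ee"'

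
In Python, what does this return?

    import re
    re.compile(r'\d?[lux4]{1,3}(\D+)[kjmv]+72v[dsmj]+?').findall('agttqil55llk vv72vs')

The pattern matches optionally a digit, then 1 to 3 of one of [lux4]; then one or more of a non-digit (captured); then one or more of one of [kjmv]; then the literal '72v', then one or more of one of [dsmj] (lazy).
Walking the string: at [8:19] match '5llk vv72vs', group 1 = 'k v'.
Because there's exactly one group, `findall` drops the full match and keeps group 1 from the one hit.

['k v']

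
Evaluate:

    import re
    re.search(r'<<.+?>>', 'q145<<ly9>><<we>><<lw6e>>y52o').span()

(4, 11)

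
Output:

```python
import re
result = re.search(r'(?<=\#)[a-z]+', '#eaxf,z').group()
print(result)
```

eaxf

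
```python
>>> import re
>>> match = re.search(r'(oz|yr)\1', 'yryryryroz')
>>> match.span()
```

(0, 4)

The backreference `\1` re-matches whatever the first group consumed, character for character.
`re.search` scans for the first position where the pattern succeeds.
The match spans [0:4] → 'yryr'.
Captured: group 1 = 'yr'.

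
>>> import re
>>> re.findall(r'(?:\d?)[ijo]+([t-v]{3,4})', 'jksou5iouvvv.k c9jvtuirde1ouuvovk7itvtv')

['uvvv', 'vtu', 'uuv', 'tvtv']

The pattern matches optionally a digit (non-capturing group); then one or more of one of [ijo]; then 3 to 4 of a character in [t-v] (captured).
Matches: at [5:12] match '5iouvvv', group 1 = 'uvvv'; at [16:21] match '9jvtu', group 1 = 'vtu'; at [25:30] match '1ouuv', group 1 = 'uuv'; at [33:39] match '7itvtv', group 1 = 'tvtv'.
Because there's exactly one group, `findall` drops the full match and keeps group 1 from each hit.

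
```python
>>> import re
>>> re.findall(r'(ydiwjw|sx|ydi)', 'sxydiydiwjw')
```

Branches in `(...|...)` are attempted left-to-right; the first branch that allows the whole pattern to succeed is taken.
One capturing group, so `findall` returns just the captured substring from each match — 3 in all.

['sx', 'ydi', 'ydiwjw']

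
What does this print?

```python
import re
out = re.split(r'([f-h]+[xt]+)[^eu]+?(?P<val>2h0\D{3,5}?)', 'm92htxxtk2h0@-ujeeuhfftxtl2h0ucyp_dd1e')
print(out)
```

This matches one or more of a character in [f-h], then one or more of one of [xt] (captured); then one or more of any character except [eu] (lazy); then the literal '2h0', then 3 to 5 of a non-digit (lazy) (captured as 'val').
A non-greedy quantifier consumes as few characters as it can — just enough that the remainder of the pattern still matches from where it stops; whatever follows it matches normally.
Matches to split on: at [3:15] → 'htxxtk2h0@-u'; at [19:32] → 'hfftxtl2h0ucy'.
The group in the pattern means `split` returns the separators' captures alongside the pieces.

['m92', 'htxxt', '2h0@-u', 'jeeu', 'hfftxt', '2h0ucy', 'p_dd1e']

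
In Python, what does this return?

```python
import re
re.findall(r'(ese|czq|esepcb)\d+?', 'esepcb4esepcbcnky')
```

['esepcb']

Scanning left to right: at [0:7] match 'esepcb4', group 1 = 'esepcb'.
Because there's exactly one group, `findall` drops the full match and keeps group 1 from the one hit.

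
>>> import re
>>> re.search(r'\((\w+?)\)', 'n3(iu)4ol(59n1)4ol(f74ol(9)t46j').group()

'(iu)'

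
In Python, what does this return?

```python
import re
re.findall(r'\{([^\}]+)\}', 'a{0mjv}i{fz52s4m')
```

['0mjv']

One capturing group, so `findall` returns just the captured substring from the one match — 1 in all.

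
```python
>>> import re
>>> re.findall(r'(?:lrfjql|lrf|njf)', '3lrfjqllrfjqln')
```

Alternation tries branches left to right and keeps the first one that lets the overall match succeed at that position.
Since nothing is captured, `findall` lists the 2 matched substrings directly.

['lrfjql', 'lrfjql']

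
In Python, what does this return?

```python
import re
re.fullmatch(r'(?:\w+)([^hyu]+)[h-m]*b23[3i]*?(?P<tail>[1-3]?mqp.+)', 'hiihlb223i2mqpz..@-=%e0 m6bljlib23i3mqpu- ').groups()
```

The pattern matches one or more of a word character (non-capturing group); then one or more of any character except [hyu] (captured); then zero or more of a character in [h-m]; then the literal 'b23', then zero or more of one of [3i] (lazy); then optionally a character in [1-3], then the literal 'mqp', then one or more of any character (captured as 'tail').
For `fullmatch`, every character of the input must be accounted for by the pattern.
The match spans [0:42] → 'hiihlb223i2mqpz..@-=%e0 m6bljlib23i3mqpu- '.
Captured: group 1 = '..@-=%e0 m6bljli', group 2 = '3mqpu- '.

('..@-=%e0 m6bljli', '3mqpu- ')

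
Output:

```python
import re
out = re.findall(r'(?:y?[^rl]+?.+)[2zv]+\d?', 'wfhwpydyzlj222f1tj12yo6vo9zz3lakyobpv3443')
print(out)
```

Since nothing is captured, `findall` lists the 1 matched substring directly.

['wfhwpydyzlj222f1tj12yo6vo9zz3lakyobpv3']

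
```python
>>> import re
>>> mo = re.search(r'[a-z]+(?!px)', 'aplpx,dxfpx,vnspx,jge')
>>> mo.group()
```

Because the assertion is negative and zero-width, positions next to the forbidden text are skipped.
`search` walks the string left to right and returns the first match it finds.
The match spans [0:5] → 'aplpx'.

'aplpx'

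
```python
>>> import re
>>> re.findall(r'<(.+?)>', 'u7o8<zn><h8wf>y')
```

['zn', 'h8wf']

The `?` after the quantifier makes it lazy — it takes as little as possible before letting the rest of the pattern try.
Walking the string: at [4:8] match '<zn>', group 1 = 'zn'; at [8:14] match '<h8wf>', group 1 = 'h8wf'.
`findall` collects group 1 from each match (2 total).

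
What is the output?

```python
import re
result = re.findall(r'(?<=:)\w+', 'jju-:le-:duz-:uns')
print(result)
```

['le', 'duz', 'uns']

The `(?=…)`/`(?<=…)` assertion just peeks at neighbouring text; it doesn't advance the match position.
Walking the string: at [5:7] → 'le'; at [9:12] → 'duz'; at [14:17] → 'uns'.
With no groups in the pattern, `findall` gives back each whole match — 3 here.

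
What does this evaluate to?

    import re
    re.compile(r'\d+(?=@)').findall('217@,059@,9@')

['217', '059', '9']

Because the assertion is zero-width, the text it checks is not consumed and won't appear in the result.
No capturing groups, so `findall` returns the 3 full match strings.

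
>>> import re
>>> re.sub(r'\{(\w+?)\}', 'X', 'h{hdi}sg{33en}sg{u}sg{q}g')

Every occurrence is swapped for 'X'.

'hXsgXsgXsgXg'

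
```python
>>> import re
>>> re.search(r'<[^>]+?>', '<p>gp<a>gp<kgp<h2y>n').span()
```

(0, 3)

The match spans [0:3] → '<p>'.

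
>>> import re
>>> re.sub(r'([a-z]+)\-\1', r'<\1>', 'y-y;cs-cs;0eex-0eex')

'<y>;<cs>;0eex-0eex'

The backreference `\1` re-matches whatever the first group consumed, character for character.
Matches: at [0:3] → 'y-y'; at [4:9] → 'cs-cs'.
Each match is replaced using the text its own group 1 captured.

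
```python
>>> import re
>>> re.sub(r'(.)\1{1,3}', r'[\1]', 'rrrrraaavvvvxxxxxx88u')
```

A backreference is literal: `\1` must see the identical characters the first group matched.
`\1` in the replacement pulls in group 1's text for each match.

'[r]r[a][v][x][x][8]u'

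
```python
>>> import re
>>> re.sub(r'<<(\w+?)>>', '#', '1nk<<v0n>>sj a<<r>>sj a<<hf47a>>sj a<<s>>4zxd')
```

Every occurrence is swapped for '#'.

'1nk#sj a#sj a#sj a#4zxd'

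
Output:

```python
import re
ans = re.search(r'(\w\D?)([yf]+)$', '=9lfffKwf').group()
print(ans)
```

Pattern: a word character, then optionally a non-digit (captured); then one or more of one of [yf] (captured); then anchored at the end.
The match spans [6:9] → 'Kwf'.

Kwf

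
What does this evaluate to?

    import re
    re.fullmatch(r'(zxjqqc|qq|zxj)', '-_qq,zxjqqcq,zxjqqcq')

None

`re.fullmatch` requires the pattern to consume the entire string.
Here the pattern can't cover the whole string, so the call returns None.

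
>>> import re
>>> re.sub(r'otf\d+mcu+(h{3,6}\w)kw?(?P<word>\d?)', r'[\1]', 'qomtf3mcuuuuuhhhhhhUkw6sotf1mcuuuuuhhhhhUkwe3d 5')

'qomtf3mcuuuuuhhhhhhUkw6s[hhhhhU]e3d 5'

This matches the literal 'otf', then one or more of a digit, then the literal 'mc'; then one or more of a literal 'u'; then 3 to 6 of the literal 'h', then a word character (captured); then a literal 'k', then optionally the literal 'w'; then optionally a digit (captured as 'word').
Matches: at [24:43] → 'otf1mcuuuuuhhhhhUkw'.
`\1` in the replacement pulls in group 1's text for each match.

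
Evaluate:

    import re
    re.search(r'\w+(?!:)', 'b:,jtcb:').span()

A negative assertion filters positions out without eating any characters.
The match spans [3:6] → 'jtc'.

(3, 6)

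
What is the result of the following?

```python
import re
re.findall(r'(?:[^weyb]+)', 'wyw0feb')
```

['0f']

The pattern matches one or more of any character except [weyb] (non-capturing group).
No capturing groups, so `findall` returns the 1 full match string.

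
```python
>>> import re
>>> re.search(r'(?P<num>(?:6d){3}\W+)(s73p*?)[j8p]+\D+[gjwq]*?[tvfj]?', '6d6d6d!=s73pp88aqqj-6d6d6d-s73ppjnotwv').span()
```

(0, 20)

This matches the literal '6d' repeated 3 times, then one or more of a non-word character (captured as 'num'); then the literal 's73', then zero or more of a literal 'p' (lazy) (captured); then one or more of one of [j8p], then one or more of a non-digit; then zero or more of one of [gjwq] (lazy), then optionally one of [tvfj].
Unlike `match`, `search` isn't anchored — it looks for the pattern anywhere in the string.
The match spans [0:20] → '6d6d6d!=s73pp88aqqj-'.
Captured: group 1 = '6d6d6d!=', group 2 = 's73'.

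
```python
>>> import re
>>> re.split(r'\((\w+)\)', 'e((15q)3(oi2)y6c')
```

Matches to split on: at [2:7] → '(15q)'; at [8:13] → '(oi2)'.
The group in the pattern means `split` returns the separators' captures alongside the pieces.

['e(', '15q', '3', 'oi2', 'y6c']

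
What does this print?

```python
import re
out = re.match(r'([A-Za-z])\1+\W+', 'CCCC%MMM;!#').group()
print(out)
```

`re.match` won't scan ahead — the pattern has to work from the very first character.
The match spans [0:5] → 'CCCC%'.

CCCC%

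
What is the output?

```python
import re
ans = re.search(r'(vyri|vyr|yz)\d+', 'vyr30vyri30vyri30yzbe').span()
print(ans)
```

Unlike `match`, `search` isn't anchored — it looks for the pattern anywhere in the string.
The match spans [0:5] → 'vyr30'.
Captured: group 1 = 'vyr'.

(0, 5)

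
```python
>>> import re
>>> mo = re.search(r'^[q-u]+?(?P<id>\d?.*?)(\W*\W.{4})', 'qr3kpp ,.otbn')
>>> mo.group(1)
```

The match spans [0:13] → 'qr3kpp ,.otbn'.
Captured: group 1 = 'r3kpp', group 2 = ' ,.otbn'.

'r3kpp'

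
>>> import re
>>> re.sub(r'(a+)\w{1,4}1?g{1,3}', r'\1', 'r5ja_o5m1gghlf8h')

'r5jahlf8h'

The pattern matches one or more of a literal 'a' (captured); then 1 to 4 of a word character, then optionally the literal '1', then 1 to 3 of a literal 'g'.
Matches: at [3:11] → 'a_o5m1gg'.
The replacement refers to a captured group, so each match is rewritten using its own captured text.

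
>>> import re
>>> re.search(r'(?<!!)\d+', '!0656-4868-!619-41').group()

A negative assertion filters positions out without eating any characters.
The match spans [2:5] → '656'.

'656'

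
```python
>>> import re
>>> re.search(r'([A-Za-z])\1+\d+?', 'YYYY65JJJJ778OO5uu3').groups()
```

('Y',)

`\1` is not a pattern — it's the concrete string captured by group 1, re-applied verbatim.
`re.search` tries every starting position until one works.
The match spans [0:5] → 'YYYY6'.
Captured: group 1 = 'Y'.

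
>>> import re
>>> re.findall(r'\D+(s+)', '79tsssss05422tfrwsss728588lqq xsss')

The pattern matches one or more of a non-digit; then one or more of a literal 's' (captured).
Walking the string: at [2:8] match 'tsssss', group 1 = 's'; at [13:20] match 'tfrwsss', group 1 = 's'; at [26:34] match 'lqq xsss', group 1 = 's'.
With a single group, `findall` returns only what that group captured — 3 items.

['s', 's', 's']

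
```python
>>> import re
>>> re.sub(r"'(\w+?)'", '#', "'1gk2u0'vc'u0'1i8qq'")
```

Matches: at [0:8] → "'1gk2u0'"; at [10:14] → "'u0'".
Each match is replaced by '#'.

"#vc#1i8qq'"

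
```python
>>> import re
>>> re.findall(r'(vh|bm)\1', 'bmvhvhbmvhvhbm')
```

`\1` has to match the exact text group 1 already captured.
Matches: at [2:6] match 'vhvh', group 1 = 'vh'; at [8:12] match 'vhvh', group 1 = 'vh'.
With a single group, `findall` returns only what that group captured — 2 items.

['vh', 'vh']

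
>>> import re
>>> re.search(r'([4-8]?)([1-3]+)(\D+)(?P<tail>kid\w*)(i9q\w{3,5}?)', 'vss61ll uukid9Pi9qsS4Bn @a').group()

'61ll uukid9Pi9qsS4'

Lazy quantifiers expand one character at a time until the remainder of the pattern can match.
The match spans [3:21] → '61ll uukid9Pi9qsS4'.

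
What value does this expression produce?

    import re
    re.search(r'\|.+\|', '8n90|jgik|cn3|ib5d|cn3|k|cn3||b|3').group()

'|jgik|cn3|ib5d|cn3|k|cn3||b|'

`search` walks the string left to right and returns the first match it finds.
The match spans [4:32] → '|jgik|cn3|ib5d|cn3|k|cn3||b|'.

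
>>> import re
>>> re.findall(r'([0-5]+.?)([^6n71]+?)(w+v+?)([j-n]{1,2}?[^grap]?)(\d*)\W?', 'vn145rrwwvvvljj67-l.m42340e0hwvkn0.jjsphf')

This matches one or more of a character in [0-5], then optionally any character (captured); then one or more of any character except [6n71] (lazy) (captured); then one or more of a literal 'w', then one or more of the literal 'v' (lazy) (captured); then 1 to 2 of a character in [j-n] (lazy), then optionally any character except [grap] (captured); then zero or more of a digit (captured); then optionally a non-word character.
The `?` after the quantifier makes it lazy — it takes as little as possible before letting the rest of the pattern try.
Scanning left to right: at [2:14] match '145rrwwvvvlj', groups = ('145r', 'r', 'wwvvv', 'lj', ''); at [21:35] match '42340e0hwvkn0.', groups = ('42340e', '0h', 'wv', 'kn', '0').
`findall` packs the 5 group values into a tuple for every match.

[('145r', 'r', 'wwvvv', 'lj', ''), ('42340e', '0h', 'wv', 'kn', '0')]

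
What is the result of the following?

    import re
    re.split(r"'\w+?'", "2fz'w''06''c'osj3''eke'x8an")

Matches to split on: at [3:6] → "'w'"; at [6:10] → "'06'"; at [10:13] → "'c'"; at [18:23] → "'eke'".
`split` removes every match and returns the 5 fragments in between.

['2fz', '', '', "osj3'", 'x8an']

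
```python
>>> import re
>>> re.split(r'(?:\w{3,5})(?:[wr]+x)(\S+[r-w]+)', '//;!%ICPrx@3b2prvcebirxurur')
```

['//;!%', '@3b2prvcebirxurur', '']

This matches 3 to 5 of a word character (non-capturing group); then one or more of one of [wr], then the literal 'x' (non-capturing group); then one or more of a non-whitespace character, then one or more of a character in [r-w] (captured).
Matches to split on: at [5:27] → 'ICPrx@3b2prvcebirxurur'.
Because the pattern has a capturing group, `split` also inserts each captured text between the pieces.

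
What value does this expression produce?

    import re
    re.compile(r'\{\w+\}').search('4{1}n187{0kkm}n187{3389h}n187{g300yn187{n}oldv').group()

'{1}'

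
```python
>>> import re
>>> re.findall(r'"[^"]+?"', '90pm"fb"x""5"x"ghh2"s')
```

['"fb"', '"5"', '"ghh2"']

Scanning left to right: at [4:8] → '"fb"'; at [10:13] → '"5"'; at [14:20] → '"ghh2"'.
Since nothing is captured, `findall` lists the 3 matched substrings directly.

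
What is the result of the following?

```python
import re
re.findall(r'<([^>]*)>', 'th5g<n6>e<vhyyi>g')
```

['n6', 'vhyyi']

Walking the string: at [4:8] match '<n6>', group 1 = 'n6'; at [9:16] match '<vhyyi>', group 1 = 'vhyyi'.
One capturing group, so `findall` returns just the captured substring from each match — 2 in all.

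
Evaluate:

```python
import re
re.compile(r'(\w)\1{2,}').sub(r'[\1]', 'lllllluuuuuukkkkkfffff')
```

'[l][u][k][f]'

The backreference `\1` re-matches whatever the first group consumed, character for character.
Matches: at [0:6] → 'llllll'; at [6:12] → 'uuuuuu'; at [12:17] → 'kkkkk'; at [17:22] → 'fffff'.
The replacement refers to a captured group, so each match is rewritten using its own captured text.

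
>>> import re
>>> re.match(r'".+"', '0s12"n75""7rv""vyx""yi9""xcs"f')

With `match`, the pattern is implicitly anchored at the beginning.
Here the pattern fails at index 0, so the call returns None.

None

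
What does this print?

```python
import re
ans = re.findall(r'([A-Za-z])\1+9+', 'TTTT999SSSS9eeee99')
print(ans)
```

['T', 'S', 'e']

After group 1 captures some text, `\1` only succeeds where that same text appears again.
Walking the string: at [0:7] match 'TTTT999', group 1 = 'T'; at [7:12] match 'SSSS9', group 1 = 'S'; at [12:18] match 'eeee99', group 1 = 'e'.
With a single group, `findall` returns only what that group captured — 3 items.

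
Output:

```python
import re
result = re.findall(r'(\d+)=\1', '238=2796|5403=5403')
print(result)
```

`\1` has to match the exact text group 1 already captured.
Matches: at [9:18] match '5403=5403', group 1 = '5403'.
One capturing group, so `findall` returns just the captured substring from the one match — 1 in all.

['5403']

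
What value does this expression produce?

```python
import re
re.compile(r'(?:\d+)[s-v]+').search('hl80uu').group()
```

The pattern matches one or more of a digit (non-capturing group); then one or more of a character in [s-v].
`search` walks the string left to right and returns the first match it finds.
The match spans [2:6] → '80uu'.

'80uu'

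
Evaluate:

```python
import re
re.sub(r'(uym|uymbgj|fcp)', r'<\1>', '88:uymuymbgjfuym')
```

'88:<uym><uym>bgjf<uym>'

Branches in `(...|...)` are attempted left-to-right; the first branch that allows the whole pattern to succeed is taken.
Matches: at [3:6] → 'uym'; at [6:9] → 'uym'; at [13:16] → 'uym'.
The replacement refers to a captured group, so each match is rewritten using its own captured text.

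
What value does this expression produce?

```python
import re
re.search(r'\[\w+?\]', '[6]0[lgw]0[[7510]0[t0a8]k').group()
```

The match spans [0:3] → '[6]'.

'[6]'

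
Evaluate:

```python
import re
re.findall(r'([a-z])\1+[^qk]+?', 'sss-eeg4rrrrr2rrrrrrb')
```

The backreference `\1` re-matches whatever the first group consumed, character for character.
Walking the string: at [0:4] match 'sss-', group 1 = 's'; at [4:7] match 'eeg', group 1 = 'e'; at [8:14] match 'rrrrr2', group 1 = 'r'; at [14:21] match 'rrrrrrb', group 1 = 'r'.
Because there's exactly one group, `findall` drops the full match and keeps group 1 from each hit.

['s', 'e', 'r', 'r']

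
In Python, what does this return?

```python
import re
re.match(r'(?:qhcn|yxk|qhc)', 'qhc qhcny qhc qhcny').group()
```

`re.match` only tries the pattern at the start of the string.
The match spans [0:3] → 'qhc'.

'qhc'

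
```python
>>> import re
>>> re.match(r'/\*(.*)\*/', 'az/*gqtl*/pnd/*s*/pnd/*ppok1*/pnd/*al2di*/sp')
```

None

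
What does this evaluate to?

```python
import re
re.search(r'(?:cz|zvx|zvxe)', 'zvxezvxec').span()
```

The regex engine tests alternatives in the order written; an earlier branch that matches wins even if a later one would match more.
Unlike `match`, `search` isn't anchored — it looks for the pattern anywhere in the string.
The match spans [0:3] → 'zvx'.

(0, 3)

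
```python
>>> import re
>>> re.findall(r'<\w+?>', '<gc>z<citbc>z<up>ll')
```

['<gc>', '<citbc>', '<up>']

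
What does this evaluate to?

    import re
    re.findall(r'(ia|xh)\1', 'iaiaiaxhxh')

['ia', 'xh']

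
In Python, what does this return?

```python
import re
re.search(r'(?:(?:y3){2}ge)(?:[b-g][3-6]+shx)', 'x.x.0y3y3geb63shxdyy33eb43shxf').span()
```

Pattern: the literal 'y3' repeated 2 times, then the literal 'ge' (non-capturing group); then a character in [b-g], then one or more of a character in [3-6], then the literal 'shx' (non-capturing group).
`re.search` tries every starting position until one works.
The match spans [5:17] → 'y3y3geb63shx'.

(5, 17)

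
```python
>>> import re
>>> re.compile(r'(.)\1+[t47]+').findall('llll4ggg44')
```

['l', 'g']

The backreference `\1` re-matches whatever the first group consumed, character for character.
Scanning left to right: at [0:5] match 'llll4', group 1 = 'l'; at [5:10] match 'ggg44', group 1 = 'g'.
Because there's exactly one group, `findall` drops the full match and keeps group 1 from each hit.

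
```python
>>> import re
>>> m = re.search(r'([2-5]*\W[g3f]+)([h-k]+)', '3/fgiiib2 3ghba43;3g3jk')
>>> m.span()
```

(0, 7)

The match spans [0:7] → '3/fgiii'.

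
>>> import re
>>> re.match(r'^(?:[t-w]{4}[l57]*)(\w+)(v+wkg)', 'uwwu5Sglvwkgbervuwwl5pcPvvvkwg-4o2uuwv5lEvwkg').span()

(0, 12)

`re.match` only tries the pattern at the start of the string.
The match spans [0:12] → 'uwwu5Sglvwkg'.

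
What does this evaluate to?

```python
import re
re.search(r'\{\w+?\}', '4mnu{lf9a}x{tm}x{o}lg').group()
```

Unlike `match`, `search` isn't anchored — it looks for the pattern anywhere in the string.
The match spans [4:10] → '{lf9a}'.

'{lf9a}'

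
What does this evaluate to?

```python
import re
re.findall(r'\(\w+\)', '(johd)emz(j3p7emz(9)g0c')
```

Since nothing is captured, `findall` lists the 2 matched substrings directly.

['(johd)', '(9)']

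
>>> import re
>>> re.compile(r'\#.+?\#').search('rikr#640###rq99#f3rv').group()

'#640#'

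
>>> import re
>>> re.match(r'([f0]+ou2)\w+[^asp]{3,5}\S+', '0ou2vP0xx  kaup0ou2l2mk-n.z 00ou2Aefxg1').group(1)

The match spans [0:27] → '0ou2vP0xx  kaup0ou2l2mk-n.z'.
Captured: group 1 = '0ou2'.

'0ou2'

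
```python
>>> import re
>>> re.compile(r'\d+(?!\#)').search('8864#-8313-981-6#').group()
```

The negative lookaround is zero-width — it rules out positions where the adjacent text would match, without consuming anything.
The match spans [0:3] → '886'.

'886'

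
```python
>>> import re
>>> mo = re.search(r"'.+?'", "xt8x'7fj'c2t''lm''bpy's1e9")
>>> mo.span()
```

A `+?`/`*?`/`{m,n}?` starts at its minimum and grows only as far as needed for what follows to match.
The match spans [4:9] → "'7fj'".

(4, 9)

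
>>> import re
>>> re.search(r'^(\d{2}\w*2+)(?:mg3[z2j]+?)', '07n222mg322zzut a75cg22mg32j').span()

The pattern matches anchored at the start of the string; then exactly 2 of a digit, then zero or more of a word character, then one or more of the literal '2' (captured); then the literal 'mg3', then one or more of one of [z2j] (lazy) (non-capturing group).
A `+?`/`*?`/`{m,n}?` starts at its minimum and grows only as far as needed for what follows to match.
`re.search` tries every starting position until one works.
The match spans [0:10] → '07n222mg32'.
Captured: group 1 = '07n222'.

(0, 10)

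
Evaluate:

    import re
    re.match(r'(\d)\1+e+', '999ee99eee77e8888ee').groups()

The backreference `\1` re-matches whatever the first group consumed, character for character.
`match` is anchored at position 0; if the pattern doesn't fit there, it returns None.
The match spans [0:5] → '999ee'.
Captured: group 1 = '9'.

('9',)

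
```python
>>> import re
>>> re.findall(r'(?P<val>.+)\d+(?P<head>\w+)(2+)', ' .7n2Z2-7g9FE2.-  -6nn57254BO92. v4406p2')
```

[(' .7n2Z2-7g9FE2.-  -6nn57254BO92. v440', 'p', '2')]

The pattern matches one or more of any character (captured as 'val'); then one or more of a digit; then one or more of a word character (captured as 'head'); then one or more of a literal '2' (captured).
Walking the string: at [0:40] match ' .7n2Z2-7g9FE2.-  -6nn57254BO92. v4406p2', groups = (' .7n2Z2-7g9FE2.-  -6nn57254BO92. v440', 'p', '2').
`findall` packs the 3 group values into a tuple for every match.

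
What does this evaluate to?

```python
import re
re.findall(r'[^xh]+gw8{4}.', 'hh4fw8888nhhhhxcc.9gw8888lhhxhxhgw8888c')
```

The pattern matches one or more of any character except [xh], then the literal 'gw', then exactly 4 of a literal '8'; then any character.
Walking the string: at [15:26] → 'cc.9gw8888l'.
With no groups in the pattern, `findall` gives back each whole match — 1 here.

['cc.9gw8888l']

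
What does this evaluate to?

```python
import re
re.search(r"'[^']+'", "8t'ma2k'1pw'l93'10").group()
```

"'ma2k'"

The match spans [2:8] → "'ma2k'".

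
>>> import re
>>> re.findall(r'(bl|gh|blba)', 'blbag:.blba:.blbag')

['bl', 'bl', 'bl']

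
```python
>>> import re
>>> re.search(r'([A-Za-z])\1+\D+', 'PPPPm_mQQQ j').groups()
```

The match spans [0:12] → 'PPPPm_mQQQ j'.
Captured: group 1 = 'P'.

('P',)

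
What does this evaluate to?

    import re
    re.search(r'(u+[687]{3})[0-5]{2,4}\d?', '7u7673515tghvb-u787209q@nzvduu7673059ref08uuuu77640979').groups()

This matches one or more of a literal 'u', then exactly 3 of one of [687] (captured); then 2 to 4 of a character in [0-5], then optionally a digit.
`re.search` scans for the first position where the pattern succeeds.
The match spans [1:9] → 'u7673515'.
Captured: group 1 = 'u767'.

('u767',)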